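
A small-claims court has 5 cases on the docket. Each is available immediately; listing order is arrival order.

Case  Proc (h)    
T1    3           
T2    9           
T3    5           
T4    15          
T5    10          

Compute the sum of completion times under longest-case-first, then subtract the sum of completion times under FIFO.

49

LPT (decreasing processing time): T4 T5 T2 T3 T1.
T4: 0→15
T5: 15→25
T2: 25→34
T3: 34→39
T1: 39→42
Sum = 15+25+34+39+42 = 155.
FIFO (arrival order): T1 T2 T3 T4 T5.
T1: 0→3
T2: 3→12
T3: 12→17
T4: 17→32
T5: 32→42
Sum = 3+12+17+32+42 = 106.
Difference = 155 − 106 = 49.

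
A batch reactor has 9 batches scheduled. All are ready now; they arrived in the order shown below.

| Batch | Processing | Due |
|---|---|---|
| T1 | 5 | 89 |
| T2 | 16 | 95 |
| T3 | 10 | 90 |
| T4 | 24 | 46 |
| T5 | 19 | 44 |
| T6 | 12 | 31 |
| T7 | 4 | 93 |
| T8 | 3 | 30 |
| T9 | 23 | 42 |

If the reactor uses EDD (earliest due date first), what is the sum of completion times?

592

EDD (increasing due date): T8 T6 T9 T5 T4 T1 T3 T7 T2.
T8: 0→3
T6: 3→15
T9: 15→38
T5: 38→57
T4: 57→81
T1: 81→86
T3: 86→96
T7: 96→100
T2: 100→116
Sum = 3+15+38+57+81+86+96+100+116 = 592.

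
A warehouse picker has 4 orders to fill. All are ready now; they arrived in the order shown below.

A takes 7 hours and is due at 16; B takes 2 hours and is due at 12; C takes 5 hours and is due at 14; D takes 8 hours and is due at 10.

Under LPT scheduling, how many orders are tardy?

2

LPT (decreasing processing time): D A C B.
D: 0→8, due 10, tardiness 0
A: 8→15, due 16, tardiness 0
C: 15→20, due 14, tardiness 6
B: 20→22, due 12, tardiness 10
Late orders: 2.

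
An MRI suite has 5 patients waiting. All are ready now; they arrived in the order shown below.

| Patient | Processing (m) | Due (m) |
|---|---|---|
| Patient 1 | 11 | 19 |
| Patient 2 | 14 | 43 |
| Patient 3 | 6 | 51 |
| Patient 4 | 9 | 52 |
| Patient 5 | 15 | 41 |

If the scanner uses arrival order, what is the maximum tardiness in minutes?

FIFO (arrival order): Patient 1 Patient 2 Patient 3 Patient 4 Patient 5.
Patient 1: 0→11, due 19, tardiness 0
Patient 2: 11→25, due 43, tardiness 0
Patient 3: 25→31, due 51, tardiness 0
Patient 4: 31→40, due 52, tardiness 0
Patient 5: 40→55, due 41, tardiness 14
Maximum = 14.

14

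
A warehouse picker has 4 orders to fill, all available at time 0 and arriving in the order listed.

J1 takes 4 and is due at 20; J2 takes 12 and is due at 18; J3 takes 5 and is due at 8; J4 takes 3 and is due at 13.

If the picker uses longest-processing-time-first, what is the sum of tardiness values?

LPT (decreasing processing time): J2 J3 J1 J4.
J2: 0→12, due 18, tardiness 0
J3: 12→17, due 8, tardiness 9
J1: 17→21, due 20, tardiness 1
J4: 21→24, due 13, tardiness 11
Sum = 0+9+1+11 = 21.

21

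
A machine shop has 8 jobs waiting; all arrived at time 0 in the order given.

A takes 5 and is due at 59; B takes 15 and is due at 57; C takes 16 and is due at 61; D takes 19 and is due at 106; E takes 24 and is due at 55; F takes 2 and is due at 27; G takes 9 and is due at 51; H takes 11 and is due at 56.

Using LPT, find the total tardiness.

LPT (decreasing processing time): E D C B H G A F.
E: 0→24, due 55, tardiness 0
D: 24→43, due 106, tardiness 0
C: 43→59, due 61, tardiness 0
B: 59→74, due 57, tardiness 17
H: 74→85, due 56, tardiness 29
G: 85→94, due 51, tardiness 43
A: 94→99, due 59, tardiness 40
F: 99→101, due 27, tardiness 74
Sum = 0+0+0+17+29+43+40+74 = 203.

203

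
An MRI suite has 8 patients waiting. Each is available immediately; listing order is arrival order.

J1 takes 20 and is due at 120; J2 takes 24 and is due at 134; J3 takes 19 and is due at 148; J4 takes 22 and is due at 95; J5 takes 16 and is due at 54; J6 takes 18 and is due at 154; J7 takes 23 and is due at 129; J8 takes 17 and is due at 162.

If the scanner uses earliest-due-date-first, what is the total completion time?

EDD (increasing due date): J5 J4 J1 J7 J2 J3 J6 J8.
J5: 0→16
J4: 16→38
J1: 38→58
J7: 58→81
J2: 81→105
J3: 105→124
J6: 124→142
J8: 142→159
Sum = 16+38+58+81+105+124+142+159 = 723.

723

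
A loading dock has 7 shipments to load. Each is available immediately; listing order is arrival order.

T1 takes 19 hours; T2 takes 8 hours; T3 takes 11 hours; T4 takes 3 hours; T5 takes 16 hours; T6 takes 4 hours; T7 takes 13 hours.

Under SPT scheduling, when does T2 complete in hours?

15

SPT (increasing processing time): T4 T6 T2 T3 T7 T5 T1.
T4: 0→3
T6: 3→7
T2: 7→15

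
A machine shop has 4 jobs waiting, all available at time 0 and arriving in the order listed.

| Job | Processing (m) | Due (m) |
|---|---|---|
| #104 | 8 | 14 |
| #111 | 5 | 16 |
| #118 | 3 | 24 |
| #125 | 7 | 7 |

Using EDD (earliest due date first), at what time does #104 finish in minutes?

EDD (increasing due date): #125 #104 #111 #118.
#125: 0→7
#104: 7→15

15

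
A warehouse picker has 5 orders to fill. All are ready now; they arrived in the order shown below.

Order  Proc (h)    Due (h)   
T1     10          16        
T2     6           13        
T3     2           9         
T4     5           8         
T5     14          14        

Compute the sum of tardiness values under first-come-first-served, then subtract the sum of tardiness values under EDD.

FIFO (arrival order): T1 T2 T3 T4 T5.
T1: 0→10, due 16, tardiness 0
T2: 10→16, due 13, tardiness 3
T3: 16→18, due 9, tardiness 9
T4: 18→23, due 8, tardiness 15
T5: 23→37, due 14, tardiness 23
Sum = 0+3+9+15+23 = 50.
EDD (increasing due date): T4 T3 T2 T5 T1.
T4: 0→5, due 8, tardiness 0
T3: 5→7, due 9, tardiness 0
T2: 7→13, due 13, tardiness 0
T5: 13→27, due 14, tardiness 13
T1: 27→37, due 16, tardiness 21
Sum = 0+0+0+13+21 = 34.
Difference = 50 − 34 = 16.

16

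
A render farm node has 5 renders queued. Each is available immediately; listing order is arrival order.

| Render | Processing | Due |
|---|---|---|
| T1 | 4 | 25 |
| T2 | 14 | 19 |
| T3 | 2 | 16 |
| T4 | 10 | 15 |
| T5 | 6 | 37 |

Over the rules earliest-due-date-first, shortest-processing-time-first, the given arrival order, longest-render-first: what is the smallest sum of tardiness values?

12

EDD (increasing due date): T4 T3 T2 T1 T5.
T4: 0→10, due 15, tardiness 0
T3: 10→12, due 16, tardiness 0
T2: 12→26, due 19, tardiness 7
T1: 26→30, due 25, tardiness 5
T5: 30→36, due 37, tardiness 0
Sum = 0+0+7+5+0 = 12.
SPT (increasing processing time): T3 T1 T5 T4 T2.
T3: 0→2, due 16, tardiness 0
T1: 2→6, due 25, tardiness 0
T5: 6→12, due 37, tardiness 0
T4: 12→22, due 15, tardiness 7
T2: 22→36, due 19, tardiness 17
Sum = 0+0+0+7+17 = 24.
FIFO (arrival order): T1 T2 T3 T4 T5.
T1: 0→4, due 25, tardiness 0
T2: 4→18, due 19, tardiness 0
T3: 18→20, due 16, tardiness 4
T4: 20→30, due 15, tardiness 15
T5: 30→36, due 37, tardiness 0
Sum = 0+0+4+15+0 = 19.
LPT (decreasing processing time): T2 T4 T5 T1 T3.
T2: 0→14, due 19, tardiness 0
T4: 14→24, due 15, tardiness 9
T5: 24→30, due 37, tardiness 0
T1: 30→34, due 25, tardiness 9
T3: 34→36, due 16, tardiness 20
Sum = 0+9+0+9+20 = 38.
EDD 12, SPT 24, FIFO 19, LPT 38 → minimum 12.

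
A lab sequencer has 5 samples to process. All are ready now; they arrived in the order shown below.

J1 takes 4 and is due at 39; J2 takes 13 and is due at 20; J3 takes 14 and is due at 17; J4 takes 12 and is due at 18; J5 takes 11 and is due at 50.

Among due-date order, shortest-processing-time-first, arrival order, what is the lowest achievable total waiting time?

EDD (increasing due date): J3 J4 J2 J1 J5.
J3: waits 0, runs 0→14
J4: waits 14, runs 14→26
J2: waits 26, runs 26→39
J1: waits 39, runs 39→43
J5: waits 43, runs 43→54
Sum = 0+14+26+39+43 = 122.
SPT (increasing processing time): J1 J5 J4 J2 J3.
J1: waits 0, runs 0→4
J5: waits 4, runs 4→15
J4: waits 15, runs 15→27
J2: waits 27, runs 27→40
J3: waits 40, runs 40→54
Sum = 0+4+15+27+40 = 86.
FIFO (arrival order): J1 J2 J3 J4 J5.
J1: waits 0, runs 0→4
J2: waits 4, runs 4→17
J3: waits 17, runs 17→31
J4: waits 31, runs 31→43
J5: waits 43, runs 43→54
Sum = 0+4+17+31+43 = 95.
EDD 122, SPT 86, FIFO 95 → minimum 86.

86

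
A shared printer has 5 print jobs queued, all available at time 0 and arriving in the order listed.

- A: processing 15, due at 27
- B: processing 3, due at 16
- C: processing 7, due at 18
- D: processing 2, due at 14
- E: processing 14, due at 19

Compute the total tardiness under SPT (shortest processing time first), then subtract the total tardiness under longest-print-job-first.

-57

SPT (increasing processing time): D B C E A.
D: 0→2, due 14, tardiness 0
B: 2→5, due 16, tardiness 0
C: 5→12, due 18, tardiness 0
E: 12→26, due 19, tardiness 7
A: 26→41, due 27, tardiness 14
Sum = 0+0+0+7+14 = 21.
LPT (decreasing processing time): A E C B D.
A: 0→15, due 27, tardiness 0
E: 15→29, due 19, tardiness 10
C: 29→36, due 18, tardiness 18
B: 36→39, due 16, tardiness 23
D: 39→41, due 14, tardiness 27
Sum = 0+10+18+23+27 = 78.
Difference = 21 − 78 = -57.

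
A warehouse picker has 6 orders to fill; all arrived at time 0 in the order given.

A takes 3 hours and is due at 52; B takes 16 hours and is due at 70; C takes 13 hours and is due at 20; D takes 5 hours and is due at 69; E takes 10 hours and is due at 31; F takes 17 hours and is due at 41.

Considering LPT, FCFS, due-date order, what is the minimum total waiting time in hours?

138

LPT (decreasing processing time): F B C E D A.
F: waits 0, runs 0→17
B: waits 17, runs 17→33
C: waits 33, runs 33→46
E: waits 46, runs 46→56
D: waits 56, runs 56→61
A: waits 61, runs 61→64
Sum = 0+17+33+46+56+61 = 213.
FIFO (arrival order): A B C D E F.
A: waits 0, runs 0→3
B: waits 3, runs 3→19
C: waits 19, runs 19→32
D: waits 32, runs 32→37
E: waits 37, runs 37→47
F: waits 47, runs 47→64
Sum = 0+3+19+32+37+47 = 138.
EDD (increasing due date): C E F A D B.
C: waits 0, runs 0→13
E: waits 13, runs 13→23
F: waits 23, runs 23→40
A: waits 40, runs 40→43
D: waits 43, runs 43→48
B: waits 48, runs 48→64
Sum = 0+13+23+40+43+48 = 167.
LPT 213, FIFO 138, EDD 167 → minimum 138.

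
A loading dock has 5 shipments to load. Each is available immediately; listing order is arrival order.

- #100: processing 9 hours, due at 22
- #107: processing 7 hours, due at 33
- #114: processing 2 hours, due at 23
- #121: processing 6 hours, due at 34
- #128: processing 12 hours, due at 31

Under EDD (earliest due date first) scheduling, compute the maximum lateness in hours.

EDD (increasing due date): #100 #114 #128 #107 #121.
#100: 0→9, due 22, lateness -13
#114: 9→11, due 23, lateness -12
#128: 11→23, due 31, lateness -8
#107: 23→30, due 33, lateness -3
#121: 30→36, due 34, lateness 2
Maximum = 2.

2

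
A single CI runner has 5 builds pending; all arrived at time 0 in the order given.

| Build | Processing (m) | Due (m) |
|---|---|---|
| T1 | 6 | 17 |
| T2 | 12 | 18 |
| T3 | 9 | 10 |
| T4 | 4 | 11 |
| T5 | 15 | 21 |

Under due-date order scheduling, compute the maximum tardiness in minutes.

25

EDD (increasing due date): T3 T4 T1 T2 T5.
T3: 0→9, due 10, tardiness 0
T4: 9→13, due 11, tardiness 2
T1: 13→19, due 17, tardiness 2
T2: 19→31, due 18, tardiness 13
T5: 31→46, due 21, tardiness 25
Maximum = 25.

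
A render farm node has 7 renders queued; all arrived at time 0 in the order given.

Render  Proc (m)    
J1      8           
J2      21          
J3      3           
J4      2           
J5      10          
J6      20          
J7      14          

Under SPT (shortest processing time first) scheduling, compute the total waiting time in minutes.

SPT (increasing processing time): J4 J3 J1 J5 J7 J6 J2.
J4: waits 0, runs 0→2
J3: waits 2, runs 2→5
J1: waits 5, runs 5→13
J5: waits 13, runs 13→23
J7: waits 23, runs 23→37
J6: waits 37, runs 37→57
J2: waits 57, runs 57→78
Sum = 0+2+5+13+23+37+57 = 137.

137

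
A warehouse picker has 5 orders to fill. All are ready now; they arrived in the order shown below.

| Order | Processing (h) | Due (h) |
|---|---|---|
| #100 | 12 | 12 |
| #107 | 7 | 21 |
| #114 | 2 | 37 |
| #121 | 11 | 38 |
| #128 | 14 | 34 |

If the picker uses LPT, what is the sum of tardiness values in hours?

46

LPT (decreasing processing time): #128 #100 #121 #107 #114.
#128: 0→14, due 34, tardiness 0
#100: 14→26, due 12, tardiness 14
#121: 26→37, due 38, tardiness 0
#107: 37→44, due 21, tardiness 23
#114: 44→46, due 37, tardiness 9
Sum = 0+14+0+23+9 = 46.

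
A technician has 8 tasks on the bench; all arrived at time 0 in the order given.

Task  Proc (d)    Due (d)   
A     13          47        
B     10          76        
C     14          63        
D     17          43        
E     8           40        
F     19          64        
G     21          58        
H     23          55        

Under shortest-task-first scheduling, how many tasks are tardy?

SPT (increasing processing time): E B A C D F G H.
E: 0→8, due 40, tardiness 0
B: 8→18, due 76, tardiness 0
A: 18→31, due 47, tardiness 0
C: 31→45, due 63, tardiness 0
D: 45→62, due 43, tardiness 19
F: 62→81, due 64, tardiness 17
G: 81→102, due 58, tardiness 44
H: 102→125, due 55, tardiness 70
Late tasks: 4.

4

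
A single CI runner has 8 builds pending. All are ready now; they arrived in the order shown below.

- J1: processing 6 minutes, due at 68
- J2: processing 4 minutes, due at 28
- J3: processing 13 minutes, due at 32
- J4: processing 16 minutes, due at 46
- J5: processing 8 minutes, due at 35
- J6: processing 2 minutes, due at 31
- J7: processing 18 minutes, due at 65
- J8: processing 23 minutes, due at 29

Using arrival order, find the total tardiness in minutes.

FIFO (arrival order): J1 J2 J3 J4 J5 J6 J7 J8.
J1: 0→6, due 68, tardiness 0
J2: 6→10, due 28, tardiness 0
J3: 10→23, due 32, tardiness 0
J4: 23→39, due 46, tardiness 0
J5: 39→47, due 35, tardiness 12
J6: 47→49, due 31, tardiness 18
J7: 49→67, due 65, tardiness 2
J8: 67→90, due 29, tardiness 61
Sum = 0+0+0+0+12+18+2+61 = 93.

93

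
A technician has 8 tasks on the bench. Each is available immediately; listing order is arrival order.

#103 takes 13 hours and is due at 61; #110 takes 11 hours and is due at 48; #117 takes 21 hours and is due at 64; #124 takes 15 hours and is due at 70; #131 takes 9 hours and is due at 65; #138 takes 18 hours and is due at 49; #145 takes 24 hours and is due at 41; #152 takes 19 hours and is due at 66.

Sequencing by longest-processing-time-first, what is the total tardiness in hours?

LPT (decreasing processing time): #145 #117 #152 #138 #124 #103 #110 #131.
#145: 0→24, due 41, tardiness 0
#117: 24→45, due 64, tardiness 0
#152: 45→64, due 66, tardiness 0
#138: 64→82, due 49, tardiness 33
#124: 82→97, due 70, tardiness 27
#103: 97→110, due 61, tardiness 49
#110: 110→121, due 48, tardiness 73
#131: 121→130, due 65, tardiness 65
Sum = 0+0+0+33+27+49+73+65 = 247.

247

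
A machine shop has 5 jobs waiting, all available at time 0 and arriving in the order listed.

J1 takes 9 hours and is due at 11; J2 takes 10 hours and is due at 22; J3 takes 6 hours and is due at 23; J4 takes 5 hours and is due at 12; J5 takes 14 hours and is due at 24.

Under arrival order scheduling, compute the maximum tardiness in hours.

FIFO (arrival order): J1 J2 J3 J4 J5.
J1: 0→9, due 11, tardiness 0
J2: 9→19, due 22, tardiness 0
J3: 19→25, due 23, tardiness 2
J4: 25→30, due 12, tardiness 18
J5: 30→44, due 24, tardiness 20
Maximum = 20.

20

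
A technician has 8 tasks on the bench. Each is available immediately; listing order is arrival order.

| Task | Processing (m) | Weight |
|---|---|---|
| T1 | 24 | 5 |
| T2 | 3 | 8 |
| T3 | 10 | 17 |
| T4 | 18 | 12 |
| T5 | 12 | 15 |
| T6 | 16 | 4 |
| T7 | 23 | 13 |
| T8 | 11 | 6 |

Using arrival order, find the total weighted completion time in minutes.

FIFO (arrival order): T1 T2 T3 T4 T5 T6 T7 T8.
T1: finishes 24, weight 5, w·C = 120
T2: finishes 27, weight 8, w·C = 216
T3: finishes 37, weight 17, w·C = 629
T4: finishes 55, weight 12, w·C = 660
T5: finishes 67, weight 15, w·C = 1005
T6: finishes 83, weight 4, w·C = 332
T7: finishes 106, weight 13, w·C = 1378
T8: finishes 117, weight 6, w·C = 702
Sum = 120+216+629+660+1005+332+1378+702 = 5042.

5042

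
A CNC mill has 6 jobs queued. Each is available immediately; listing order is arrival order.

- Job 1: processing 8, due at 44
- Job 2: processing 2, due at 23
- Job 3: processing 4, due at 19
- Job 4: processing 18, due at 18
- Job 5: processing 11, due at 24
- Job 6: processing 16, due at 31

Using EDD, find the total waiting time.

EDD (increasing due date): Job 4 Job 3 Job 2 Job 5 Job 6 Job 1.
Job 4: waits 0, runs 0→18
Job 3: waits 18, runs 18→22
Job 2: waits 22, runs 22→24
Job 5: waits 24, runs 24→35
Job 6: waits 35, runs 35→51
Job 1: waits 51, runs 51→59
Sum = 0+18+22+24+35+51 = 150.

150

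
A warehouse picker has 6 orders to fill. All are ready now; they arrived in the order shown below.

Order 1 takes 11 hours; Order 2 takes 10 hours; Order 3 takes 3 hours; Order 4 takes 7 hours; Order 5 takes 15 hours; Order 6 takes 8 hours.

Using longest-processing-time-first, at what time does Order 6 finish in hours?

44

LPT (decreasing processing time): Order 5 Order 1 Order 2 Order 6 Order 4 Order 3.
Order 5: 0→15
Order 1: 15→26
Order 2: 26→36
Order 6: 36→44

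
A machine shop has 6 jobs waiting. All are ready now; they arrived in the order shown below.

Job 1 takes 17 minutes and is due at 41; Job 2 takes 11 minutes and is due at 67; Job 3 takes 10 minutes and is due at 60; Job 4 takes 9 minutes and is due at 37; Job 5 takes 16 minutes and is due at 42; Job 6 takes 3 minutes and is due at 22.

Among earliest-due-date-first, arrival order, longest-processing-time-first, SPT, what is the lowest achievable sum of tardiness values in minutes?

3

EDD (increasing due date): Job 6 Job 4 Job 1 Job 5 Job 3 Job 2.
Job 6: 0→3, due 22, tardiness 0
Job 4: 3→12, due 37, tardiness 0
Job 1: 12→29, due 41, tardiness 0
Job 5: 29→45, due 42, tardiness 3
Job 3: 45→55, due 60, tardiness 0
Job 2: 55→66, due 67, tardiness 0
Sum = 0+0+0+3+0+0 = 3.
FIFO (arrival order): Job 1 Job 2 Job 3 Job 4 Job 5 Job 6.
Job 1: 0→17, due 41, tardiness 0
Job 2: 17→28, due 67, tardiness 0
Job 3: 28→38, due 60, tardiness 0
Job 4: 38→47, due 37, tardiness 10
Job 5: 47→63, due 42, tardiness 21
Job 6: 63→66, due 22, tardiness 44
Sum = 0+0+0+10+21+44 = 75.
LPT (decreasing processing time): Job 1 Job 5 Job 2 Job 3 Job 4 Job 6.
Job 1: 0→17, due 41, tardiness 0
Job 5: 17→33, due 42, tardiness 0
Job 2: 33→44, due 67, tardiness 0
Job 3: 44→54, due 60, tardiness 0
Job 4: 54→63, due 37, tardiness 26
Job 6: 63→66, due 22, tardiness 44
Sum = 0+0+0+0+26+44 = 70.
SPT (increasing processing time): Job 6 Job 4 Job 3 Job 2 Job 5 Job 1.
Job 6: 0→3, due 22, tardiness 0
Job 4: 3→12, due 37, tardiness 0
Job 3: 12→22, due 60, tardiness 0
Job 2: 22→33, due 67, tardiness 0
Job 5: 33→49, due 42, tardiness 7
Job 1: 49→66, due 41, tardiness 25
Sum = 0+0+0+0+7+25 = 32.
EDD 3, FIFO 75, LPT 70, SPT 32 → minimum 3.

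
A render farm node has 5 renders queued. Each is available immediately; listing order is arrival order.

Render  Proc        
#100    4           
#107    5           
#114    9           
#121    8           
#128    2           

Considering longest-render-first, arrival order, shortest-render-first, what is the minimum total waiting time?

LPT (decreasing processing time): #114 #121 #107 #100 #128.
#114: waits 0, runs 0→9
#121: waits 9, runs 9→17
#107: waits 17, runs 17→22
#100: waits 22, runs 22→26
#128: waits 26, runs 26→28
Sum = 0+9+17+22+26 = 74.
FIFO (arrival order): #100 #107 #114 #121 #128.
#100: waits 0, runs 0→4
#107: waits 4, runs 4→9
#114: waits 9, runs 9→18
#121: waits 18, runs 18→26
#128: waits 26, runs 26→28
Sum = 0+4+9+18+26 = 57.
SPT (increasing processing time): #128 #100 #107 #121 #114.
#128: waits 0, runs 0→2
#100: waits 2, runs 2→6
#107: waits 6, runs 6→11
#121: waits 11, runs 11→19
#114: waits 19, runs 19→28
Sum = 0+2+6+11+19 = 38.
LPT 74, FIFO 57, SPT 38 → minimum 38.

38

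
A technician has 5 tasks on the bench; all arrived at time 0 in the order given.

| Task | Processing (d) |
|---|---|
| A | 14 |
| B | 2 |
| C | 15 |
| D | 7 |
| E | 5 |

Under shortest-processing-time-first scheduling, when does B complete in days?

SPT (increasing processing time): B E D A C.
B: 0→2

2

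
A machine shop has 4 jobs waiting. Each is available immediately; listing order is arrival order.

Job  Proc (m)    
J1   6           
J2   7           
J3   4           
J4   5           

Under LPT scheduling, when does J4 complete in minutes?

18

LPT (decreasing processing time): J2 J1 J4 J3.
J2: 0→7
J1: 7→13
J4: 13→18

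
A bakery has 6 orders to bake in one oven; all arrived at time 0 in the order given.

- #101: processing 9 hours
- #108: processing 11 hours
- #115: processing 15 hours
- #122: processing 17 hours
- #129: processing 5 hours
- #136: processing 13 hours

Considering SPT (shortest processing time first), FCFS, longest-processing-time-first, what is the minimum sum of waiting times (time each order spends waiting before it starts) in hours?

SPT (increasing processing time): #129 #101 #108 #136 #115 #122.
#129: waits 0, runs 0→5
#101: waits 5, runs 5→14
#108: waits 14, runs 14→25
#136: waits 25, runs 25→38
#115: waits 38, runs 38→53
#122: waits 53, runs 53→70
Sum = 0+5+14+25+38+53 = 135.
FIFO (arrival order): #101 #108 #115 #122 #129 #136.
#101: waits 0, runs 0→9
#108: waits 9, runs 9→20
#115: waits 20, runs 20→35
#122: waits 35, runs 35→52
#129: waits 52, runs 52→57
#136: waits 57, runs 57→70
Sum = 0+9+20+35+52+57 = 173.
LPT (decreasing processing time): #122 #115 #136 #108 #101 #129.
#122: waits 0, runs 0→17
#115: waits 17, runs 17→32
#136: waits 32, runs 32→45
#108: waits 45, runs 45→56
#101: waits 56, runs 56→65
#129: waits 65, runs 65→70
Sum = 0+17+32+45+56+65 = 215.
SPT 135, FIFO 173, LPT 215 → minimum 135.

135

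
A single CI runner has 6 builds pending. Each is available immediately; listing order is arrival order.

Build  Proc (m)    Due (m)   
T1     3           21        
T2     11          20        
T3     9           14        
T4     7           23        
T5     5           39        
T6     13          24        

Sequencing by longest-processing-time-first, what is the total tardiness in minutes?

73

LPT (decreasing processing time): T6 T2 T3 T4 T5 T1.
T6: 0→13, due 24, tardiness 0
T2: 13→24, due 20, tardiness 4
T3: 24→33, due 14, tardiness 19
T4: 33→40, due 23, tardiness 17
T5: 40→45, due 39, tardiness 6
T1: 45→48, due 21, tardiness 27
Sum = 0+4+19+17+6+27 = 73.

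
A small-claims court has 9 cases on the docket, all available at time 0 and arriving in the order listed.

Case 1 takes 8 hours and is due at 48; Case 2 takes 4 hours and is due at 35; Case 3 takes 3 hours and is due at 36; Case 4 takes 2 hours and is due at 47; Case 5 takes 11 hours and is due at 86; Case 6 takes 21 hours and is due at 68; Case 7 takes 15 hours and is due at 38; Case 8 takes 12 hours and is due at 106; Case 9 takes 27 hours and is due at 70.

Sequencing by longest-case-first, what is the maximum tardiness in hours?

65

LPT (decreasing processing time): Case 9 Case 6 Case 7 Case 8 Case 5 Case 1 Case 2 Case 3 Case 4.
Case 9: 0→27, due 70, tardiness 0
Case 6: 27→48, due 68, tardiness 0
Case 7: 48→63, due 38, tardiness 25
Case 8: 63→75, due 106, tardiness 0
Case 5: 75→86, due 86, tardiness 0
Case 1: 86→94, due 48, tardiness 46
Case 2: 94→98, due 35, tardiness 63
Case 3: 98→101, due 36, tardiness 65
Case 4: 101→103, due 47, tardiness 56
Maximum = 65.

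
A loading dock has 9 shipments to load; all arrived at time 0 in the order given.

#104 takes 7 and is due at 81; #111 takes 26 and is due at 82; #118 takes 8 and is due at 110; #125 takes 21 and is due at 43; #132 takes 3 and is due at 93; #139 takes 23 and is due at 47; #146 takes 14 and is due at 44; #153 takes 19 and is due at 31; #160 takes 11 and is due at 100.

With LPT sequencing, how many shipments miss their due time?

LPT (decreasing processing time): #111 #139 #125 #153 #146 #160 #118 #104 #132.
#111: 0→26, due 82, tardiness 0
#139: 26→49, due 47, tardiness 2
#125: 49→70, due 43, tardiness 27
#153: 70→89, due 31, tardiness 58
#146: 89→103, due 44, tardiness 59
#160: 103→114, due 100, tardiness 14
#118: 114→122, due 110, tardiness 12
#104: 122→129, due 81, tardiness 48
#132: 129→132, due 93, tardiness 39
Late shipments: 8.

8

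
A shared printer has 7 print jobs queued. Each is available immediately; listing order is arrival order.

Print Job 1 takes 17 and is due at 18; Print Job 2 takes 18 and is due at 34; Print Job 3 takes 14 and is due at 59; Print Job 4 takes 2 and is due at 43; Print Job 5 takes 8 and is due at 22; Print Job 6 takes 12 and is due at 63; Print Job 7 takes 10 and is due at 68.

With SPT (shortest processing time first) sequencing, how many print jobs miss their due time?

SPT (increasing processing time): Print Job 4 Print Job 5 Print Job 7 Print Job 6 Print Job 3 Print Job 1 Print Job 2.
Print Job 4: 0→2, due 43, tardiness 0
Print Job 5: 2→10, due 22, tardiness 0
Print Job 7: 10→20, due 68, tardiness 0
Print Job 6: 20→32, due 63, tardiness 0
Print Job 3: 32→46, due 59, tardiness 0
Print Job 1: 46→63, due 18, tardiness 45
Print Job 2: 63→81, due 34, tardiness 47
Late print jobs: 2.

2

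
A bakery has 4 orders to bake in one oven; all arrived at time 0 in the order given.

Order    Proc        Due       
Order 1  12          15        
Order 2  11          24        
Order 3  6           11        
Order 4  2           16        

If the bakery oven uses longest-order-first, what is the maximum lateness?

18

LPT (decreasing processing time): Order 1 Order 2 Order 3 Order 4.
Order 1: 0→12, due 15, lateness -3
Order 2: 12→23, due 24, lateness -1
Order 3: 23→29, due 11, lateness 18
Order 4: 29→31, due 16, lateness 15
Maximum = 18.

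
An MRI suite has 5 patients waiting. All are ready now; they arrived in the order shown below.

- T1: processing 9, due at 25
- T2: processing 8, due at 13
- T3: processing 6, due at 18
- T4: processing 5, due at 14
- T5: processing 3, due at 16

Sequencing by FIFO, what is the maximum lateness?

FIFO (arrival order): T1 T2 T3 T4 T5.
T1: 0→9, due 25, lateness -16
T2: 9→17, due 13, lateness 4
T3: 17→23, due 18, lateness 5
T4: 23→28, due 14, lateness 14
T5: 28→31, due 16, lateness 15
Maximum = 15.

15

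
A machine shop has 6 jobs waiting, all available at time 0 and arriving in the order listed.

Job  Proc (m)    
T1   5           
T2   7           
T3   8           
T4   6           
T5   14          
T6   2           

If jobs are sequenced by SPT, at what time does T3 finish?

SPT (increasing processing time): T6 T1 T4 T2 T3 T5.
T6: 0→2
T1: 2→7
T4: 7→13
T2: 13→20
T3: 20→28

28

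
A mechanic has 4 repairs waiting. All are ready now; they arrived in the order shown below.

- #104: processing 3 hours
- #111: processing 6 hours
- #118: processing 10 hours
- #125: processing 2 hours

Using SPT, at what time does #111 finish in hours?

11

SPT (increasing processing time): #125 #104 #111 #118.
#125: 0→2
#104: 2→5
#111: 5→11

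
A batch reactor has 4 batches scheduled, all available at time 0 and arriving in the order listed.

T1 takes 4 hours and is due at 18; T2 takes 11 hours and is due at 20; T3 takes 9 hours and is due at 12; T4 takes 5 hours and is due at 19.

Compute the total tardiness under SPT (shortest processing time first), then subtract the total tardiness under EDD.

SPT (increasing processing time): T1 T4 T3 T2.
T1: 0→4, due 18, tardiness 0
T4: 4→9, due 19, tardiness 0
T3: 9→18, due 12, tardiness 6
T2: 18→29, due 20, tardiness 9
Sum = 0+0+6+9 = 15.
EDD (increasing due date): T3 T1 T4 T2.
T3: 0→9, due 12, tardiness 0
T1: 9→13, due 18, tardiness 0
T4: 13→18, due 19, tardiness 0
T2: 18→29, due 20, tardiness 9
Sum = 0+0+0+9 = 9.
Difference = 15 − 9 = 6.

6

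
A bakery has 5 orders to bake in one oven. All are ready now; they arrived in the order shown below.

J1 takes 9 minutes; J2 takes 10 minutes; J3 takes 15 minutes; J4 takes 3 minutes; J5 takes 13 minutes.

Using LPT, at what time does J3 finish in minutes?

15

LPT (decreasing processing time): J3 J5 J2 J1 J4.
J3: 0→15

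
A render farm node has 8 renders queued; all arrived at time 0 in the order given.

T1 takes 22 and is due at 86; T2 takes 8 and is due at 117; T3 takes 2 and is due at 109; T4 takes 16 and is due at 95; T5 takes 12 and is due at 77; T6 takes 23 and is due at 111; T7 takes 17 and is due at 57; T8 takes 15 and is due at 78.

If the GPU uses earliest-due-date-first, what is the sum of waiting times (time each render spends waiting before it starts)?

429

EDD (increasing due date): T7 T5 T8 T1 T4 T3 T6 T2.
T7: waits 0, runs 0→17
T5: waits 17, runs 17→29
T8: waits 29, runs 29→44
T1: waits 44, runs 44→66
T4: waits 66, runs 66→82
T3: waits 82, runs 82→84
T6: waits 84, runs 84→107
T2: waits 107, runs 107→115
Sum = 0+17+29+44+66+82+84+107 = 429.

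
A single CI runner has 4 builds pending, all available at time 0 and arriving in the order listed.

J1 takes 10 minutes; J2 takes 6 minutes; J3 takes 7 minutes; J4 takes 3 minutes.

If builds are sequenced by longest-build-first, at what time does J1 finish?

LPT (decreasing processing time): J1 J3 J2 J4.
J1: 0→10

10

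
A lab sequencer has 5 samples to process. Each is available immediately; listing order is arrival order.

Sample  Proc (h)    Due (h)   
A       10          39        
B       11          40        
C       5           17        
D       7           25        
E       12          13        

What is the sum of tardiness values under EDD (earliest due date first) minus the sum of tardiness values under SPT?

-27

EDD (increasing due date): E C D A B.
E: 0→12, due 13, tardiness 0
C: 12→17, due 17, tardiness 0
D: 17→24, due 25, tardiness 0
A: 24→34, due 39, tardiness 0
B: 34→45, due 40, tardiness 5
Sum = 0+0+0+0+5 = 5.
SPT (increasing processing time): C D A B E.
C: 0→5, due 17, tardiness 0
D: 5→12, due 25, tardiness 0
A: 12→22, due 39, tardiness 0
B: 22→33, due 40, tardiness 0
E: 33→45, due 13, tardiness 32
Sum = 0+0+0+0+32 = 32.
Difference = 5 − 32 = -27.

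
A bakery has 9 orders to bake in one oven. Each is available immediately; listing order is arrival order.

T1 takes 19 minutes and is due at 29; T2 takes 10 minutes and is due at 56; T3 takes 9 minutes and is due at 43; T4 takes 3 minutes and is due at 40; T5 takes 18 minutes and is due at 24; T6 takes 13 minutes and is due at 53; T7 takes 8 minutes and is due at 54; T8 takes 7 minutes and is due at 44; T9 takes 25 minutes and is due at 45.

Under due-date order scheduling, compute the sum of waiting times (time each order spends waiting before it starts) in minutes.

477

EDD (increasing due date): T5 T1 T4 T3 T8 T9 T6 T7 T2.
T5: waits 0, runs 0→18
T1: waits 18, runs 18→37
T4: waits 37, runs 37→40
T3: waits 40, runs 40→49
T8: waits 49, runs 49→56
T9: waits 56, runs 56→81
T6: waits 81, runs 81→94
T7: waits 94, runs 94→102
T2: waits 102, runs 102→112
Sum = 0+18+37+40+49+56+81+94+102 = 477.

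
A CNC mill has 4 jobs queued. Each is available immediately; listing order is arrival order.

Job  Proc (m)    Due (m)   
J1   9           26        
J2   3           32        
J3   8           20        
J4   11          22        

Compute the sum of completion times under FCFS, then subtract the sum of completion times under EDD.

-14

FIFO (arrival order): J1 J2 J3 J4.
J1: 0→9
J2: 9→12
J3: 12→20
J4: 20→31
Sum = 9+12+20+31 = 72.
EDD (increasing due date): J3 J4 J1 J2.
J3: 0→8
J4: 8→19
J1: 19→28
J2: 28→31
Sum = 8+19+28+31 = 86.
Difference = 72 − 86 = -14.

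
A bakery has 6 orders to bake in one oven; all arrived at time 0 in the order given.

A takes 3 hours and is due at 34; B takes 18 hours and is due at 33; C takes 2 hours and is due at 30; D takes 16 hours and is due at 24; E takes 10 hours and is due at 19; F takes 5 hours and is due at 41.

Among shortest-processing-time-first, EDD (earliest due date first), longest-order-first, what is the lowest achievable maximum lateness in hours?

15

SPT (increasing processing time): C A F E D B.
C: 0→2, due 30, lateness -28
A: 2→5, due 34, lateness -29
F: 5→10, due 41, lateness -31
E: 10→20, due 19, lateness 1
D: 20→36, due 24, lateness 12
B: 36→54, due 33, lateness 21
Maximum = 21.
EDD (increasing due date): E D C B A F.
E: 0→10, due 19, lateness -9
D: 10→26, due 24, lateness 2
C: 26→28, due 30, lateness -2
B: 28→46, due 33, lateness 13
A: 46→49, due 34, lateness 15
F: 49→54, due 41, lateness 13
Maximum = 15.
LPT (decreasing processing time): B D E F A C.
B: 0→18, due 33, lateness -15
D: 18→34, due 24, lateness 10
E: 34→44, due 19, lateness 25
F: 44→49, due 41, lateness 8
A: 49→52, due 34, lateness 18
C: 52→54, due 30, lateness 24
Maximum = 25.
SPT 21, EDD 15, LPT 25 → minimum 15.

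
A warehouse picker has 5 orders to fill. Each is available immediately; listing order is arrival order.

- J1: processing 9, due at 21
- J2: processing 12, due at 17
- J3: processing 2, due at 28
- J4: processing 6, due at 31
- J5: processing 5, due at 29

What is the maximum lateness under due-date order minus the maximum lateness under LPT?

EDD (increasing due date): J2 J1 J3 J5 J4.
J2: 0→12, due 17, lateness -5
J1: 12→21, due 21, lateness 0
J3: 21→23, due 28, lateness -5
J5: 23→28, due 29, lateness -1
J4: 28→34, due 31, lateness 3
Maximum = 3.
LPT (decreasing processing time): J2 J1 J4 J5 J3.
J2: 0→12, due 17, lateness -5
J1: 12→21, due 21, lateness 0
J4: 21→27, due 31, lateness -4
J5: 27→32, due 29, lateness 3
J3: 32→34, due 28, lateness 6
Maximum = 6.
Difference = 3 − 6 = -3.

-3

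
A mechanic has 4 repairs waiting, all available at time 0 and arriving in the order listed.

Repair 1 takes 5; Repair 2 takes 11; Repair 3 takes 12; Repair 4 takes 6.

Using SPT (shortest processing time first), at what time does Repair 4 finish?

SPT (increasing processing time): Repair 1 Repair 4 Repair 2 Repair 3.
Repair 1: 0→5
Repair 4: 5→11

11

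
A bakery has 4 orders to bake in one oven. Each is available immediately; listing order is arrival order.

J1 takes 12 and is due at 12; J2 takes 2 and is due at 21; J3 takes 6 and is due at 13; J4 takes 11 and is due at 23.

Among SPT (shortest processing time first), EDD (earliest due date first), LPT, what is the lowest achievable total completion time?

SPT (increasing processing time): J2 J3 J4 J1.
J2: 0→2
J3: 2→8
J4: 8→19
J1: 19→31
Sum = 2+8+19+31 = 60.
EDD (increasing due date): J1 J3 J2 J4.
J1: 0→12
J3: 12→18
J2: 18→20
J4: 20→31
Sum = 12+18+20+31 = 81.
LPT (decreasing processing time): J1 J4 J3 J2.
J1: 0→12
J4: 12→23
J3: 23→29
J2: 29→31
Sum = 12+23+29+31 = 95.
SPT 60, EDD 81, LPT 95 → minimum 60.

60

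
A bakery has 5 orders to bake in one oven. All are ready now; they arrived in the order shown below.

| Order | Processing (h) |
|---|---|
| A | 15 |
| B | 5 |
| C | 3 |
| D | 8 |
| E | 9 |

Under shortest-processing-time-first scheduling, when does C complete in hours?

SPT (increasing processing time): C B D E A.
C: 0→3

3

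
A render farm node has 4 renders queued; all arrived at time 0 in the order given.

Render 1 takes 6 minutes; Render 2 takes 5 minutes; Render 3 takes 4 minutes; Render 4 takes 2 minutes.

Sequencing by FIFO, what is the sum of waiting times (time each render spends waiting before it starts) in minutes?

32

FIFO (arrival order): Render 1 Render 2 Render 3 Render 4.
Render 1: waits 0, runs 0→6
Render 2: waits 6, runs 6→11
Render 3: waits 11, runs 11→15
Render 4: waits 15, runs 15→17
Sum = 0+6+11+15 = 32.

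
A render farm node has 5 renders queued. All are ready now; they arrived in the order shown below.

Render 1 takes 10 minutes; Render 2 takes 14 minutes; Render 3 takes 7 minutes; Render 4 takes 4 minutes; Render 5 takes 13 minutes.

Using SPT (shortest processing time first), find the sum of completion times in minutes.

118

SPT (increasing processing time): Render 4 Render 3 Render 1 Render 5 Render 2.
Render 4: 0→4
Render 3: 4→11
Render 1: 11→21
Render 5: 21→34
Render 2: 34→48
Sum = 4+11+21+34+48 = 118.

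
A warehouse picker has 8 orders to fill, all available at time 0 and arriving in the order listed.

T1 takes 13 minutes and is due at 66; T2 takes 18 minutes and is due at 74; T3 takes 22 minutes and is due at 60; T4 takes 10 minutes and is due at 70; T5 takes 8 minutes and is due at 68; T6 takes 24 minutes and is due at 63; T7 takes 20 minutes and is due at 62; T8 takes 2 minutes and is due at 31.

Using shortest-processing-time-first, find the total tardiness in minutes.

96

SPT (increasing processing time): T8 T5 T4 T1 T2 T7 T3 T6.
T8: 0→2, due 31, tardiness 0
T5: 2→10, due 68, tardiness 0
T4: 10→20, due 70, tardiness 0
T1: 20→33, due 66, tardiness 0
T2: 33→51, due 74, tardiness 0
T7: 51→71, due 62, tardiness 9
T3: 71→93, due 60, tardiness 33
T6: 93→117, due 63, tardiness 54
Sum = 0+0+0+0+0+9+33+54 = 96.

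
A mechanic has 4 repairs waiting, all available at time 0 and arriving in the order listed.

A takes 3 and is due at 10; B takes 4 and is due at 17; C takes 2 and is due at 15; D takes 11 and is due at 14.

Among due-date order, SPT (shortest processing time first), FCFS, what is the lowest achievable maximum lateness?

EDD (increasing due date): A D C B.
A: 0→3, due 10, lateness -7
D: 3→14, due 14, lateness 0
C: 14→16, due 15, lateness 1
B: 16→20, due 17, lateness 3
Maximum = 3.
SPT (increasing processing time): C A B D.
C: 0→2, due 15, lateness -13
A: 2→5, due 10, lateness -5
B: 5→9, due 17, lateness -8
D: 9→20, due 14, lateness 6
Maximum = 6.
FIFO (arrival order): A B C D.
A: 0→3, due 10, lateness -7
B: 3→7, due 17, lateness -10
C: 7→9, due 15, lateness -6
D: 9→20, due 14, lateness 6
Maximum = 6.
EDD 3, SPT 6, FIFO 6 → minimum 3.

3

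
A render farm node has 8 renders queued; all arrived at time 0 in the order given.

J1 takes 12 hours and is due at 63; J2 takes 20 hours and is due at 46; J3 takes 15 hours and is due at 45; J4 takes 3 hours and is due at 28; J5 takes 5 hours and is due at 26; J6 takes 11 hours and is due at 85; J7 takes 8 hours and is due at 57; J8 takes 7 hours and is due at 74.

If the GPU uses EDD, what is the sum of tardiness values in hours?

0

EDD (increasing due date): J5 J4 J3 J2 J7 J1 J8 J6.
J5: 0→5, due 26, tardiness 0
J4: 5→8, due 28, tardiness 0
J3: 8→23, due 45, tardiness 0
J2: 23→43, due 46, tardiness 0
J7: 43→51, due 57, tardiness 0
J1: 51→63, due 63, tardiness 0
J8: 63→70, due 74, tardiness 0
J6: 70→81, due 85, tardiness 0
Sum = 0+0+0+0+0+0+0+0 = 0.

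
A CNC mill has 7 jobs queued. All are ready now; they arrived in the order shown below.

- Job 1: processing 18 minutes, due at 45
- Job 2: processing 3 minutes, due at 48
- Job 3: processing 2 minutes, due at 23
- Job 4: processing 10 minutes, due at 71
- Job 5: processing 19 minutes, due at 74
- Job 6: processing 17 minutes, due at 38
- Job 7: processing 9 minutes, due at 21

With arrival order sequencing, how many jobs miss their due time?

FIFO (arrival order): Job 1 Job 2 Job 3 Job 4 Job 5 Job 6 Job 7.
Job 1: 0→18, due 45, tardiness 0
Job 2: 18→21, due 48, tardiness 0
Job 3: 21→23, due 23, tardiness 0
Job 4: 23→33, due 71, tardiness 0
Job 5: 33→52, due 74, tardiness 0
Job 6: 52→69, due 38, tardiness 31
Job 7: 69→78, due 21, tardiness 57
Late jobs: 2.

2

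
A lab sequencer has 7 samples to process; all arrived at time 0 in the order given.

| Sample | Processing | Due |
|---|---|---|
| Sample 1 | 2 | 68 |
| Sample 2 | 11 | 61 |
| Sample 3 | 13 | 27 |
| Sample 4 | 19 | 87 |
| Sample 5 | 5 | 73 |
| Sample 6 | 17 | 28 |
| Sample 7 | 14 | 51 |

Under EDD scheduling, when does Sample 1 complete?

57

EDD (increasing due date): Sample 3 Sample 6 Sample 7 Sample 2 Sample 1 Sample 5 Sample 4.
Sample 3: 0→13
Sample 6: 13→30
Sample 7: 30→44
Sample 2: 44→55
Sample 1: 55→57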